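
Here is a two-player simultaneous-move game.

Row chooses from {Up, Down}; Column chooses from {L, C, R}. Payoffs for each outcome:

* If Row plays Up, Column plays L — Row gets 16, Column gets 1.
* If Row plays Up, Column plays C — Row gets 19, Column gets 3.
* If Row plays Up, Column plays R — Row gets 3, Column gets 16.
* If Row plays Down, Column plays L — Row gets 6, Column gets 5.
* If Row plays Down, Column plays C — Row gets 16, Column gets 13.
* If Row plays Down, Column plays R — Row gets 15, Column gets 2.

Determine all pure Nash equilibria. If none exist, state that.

Row against L: payoffs 16, 6 → best response Up.
Row against C: payoffs 19, 16 → best response Up.
Row against R: payoffs 3, 15 → best response Down.
Column against Up: payoffs 1, 3, 16 → best response R.
Column against Down: payoffs 5, 13, 2 → best response C.
No profile is a mutual best response for all players.

No pure-strategy Nash equilibrium.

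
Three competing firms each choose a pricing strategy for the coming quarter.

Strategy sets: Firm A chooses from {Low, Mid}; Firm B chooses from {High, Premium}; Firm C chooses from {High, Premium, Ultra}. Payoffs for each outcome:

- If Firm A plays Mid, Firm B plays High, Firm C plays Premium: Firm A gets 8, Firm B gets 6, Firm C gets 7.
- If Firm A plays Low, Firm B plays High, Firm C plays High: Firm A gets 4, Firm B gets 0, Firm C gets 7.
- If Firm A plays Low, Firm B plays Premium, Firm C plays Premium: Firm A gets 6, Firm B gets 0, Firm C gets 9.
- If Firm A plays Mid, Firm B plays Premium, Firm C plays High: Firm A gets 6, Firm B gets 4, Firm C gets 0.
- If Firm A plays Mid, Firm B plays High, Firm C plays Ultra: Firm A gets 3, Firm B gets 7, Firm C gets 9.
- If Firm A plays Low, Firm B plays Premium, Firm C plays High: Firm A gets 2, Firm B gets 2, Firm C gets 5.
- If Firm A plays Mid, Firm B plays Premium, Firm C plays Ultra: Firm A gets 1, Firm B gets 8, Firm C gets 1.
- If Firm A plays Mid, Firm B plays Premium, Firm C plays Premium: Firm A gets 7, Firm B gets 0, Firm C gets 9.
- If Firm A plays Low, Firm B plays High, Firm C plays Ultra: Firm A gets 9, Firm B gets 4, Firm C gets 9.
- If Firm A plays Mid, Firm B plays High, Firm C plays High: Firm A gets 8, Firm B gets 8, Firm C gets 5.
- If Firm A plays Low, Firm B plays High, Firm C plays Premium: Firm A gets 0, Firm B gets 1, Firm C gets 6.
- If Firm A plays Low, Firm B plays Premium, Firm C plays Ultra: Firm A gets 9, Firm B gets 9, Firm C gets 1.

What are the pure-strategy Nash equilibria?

No pure-strategy Nash equilibrium.

Firm A against (High, High): payoffs 4, 8 → best response Mid.
Firm A against (High, Premium): payoffs 0, 8 → best response Mid.
Firm A against (High, Ultra): payoffs 9, 3 → best response Low.
Firm A against (Premium, High): payoffs 2, 6 → best response Mid.
Firm A against (Premium, Premium): payoffs 6, 7 → best response Mid.
Firm A against (Premium, Ultra): payoffs 9, 1 → best response Low.
Firm B against (Low, High): payoffs 0, 2 → best response Premium.
Firm B against (Low, Premium): payoffs 1, 0 → best response High.
Firm B against (Low, Ultra): payoffs 4, 9 → best response Premium.
Firm B against (Mid, High): payoffs 8, 4 → best response High.
Firm B against (Mid, Premium): payoffs 6, 0 → best response High.
Firm B against (Mid, Ultra): payoffs 7, 8 → best response Premium.
Firm C against (Low, High): payoffs 7, 6, 9 → best response Ultra.
Firm C against (Low, Premium): payoffs 5, 9, 1 → best response Premium.
Firm C against (Mid, High): payoffs 5, 7, 9 → best response Ultra.
Firm C against (Mid, Premium): payoffs 0, 9, 1 → best response Premium.
No profile is a mutual best response for all players.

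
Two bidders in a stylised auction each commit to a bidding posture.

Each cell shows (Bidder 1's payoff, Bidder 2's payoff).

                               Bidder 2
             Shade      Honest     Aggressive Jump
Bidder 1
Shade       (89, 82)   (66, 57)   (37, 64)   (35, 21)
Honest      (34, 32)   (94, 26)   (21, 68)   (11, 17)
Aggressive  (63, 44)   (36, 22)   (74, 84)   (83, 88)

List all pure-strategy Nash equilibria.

The pure Nash equilibria are (Shade, Shade); (Aggressive, Jump).

(Shade, Shade): Bidder 1 gets 89, best alternative 63; Bidder 2 gets 82, best alternative 64. No profitable deviation — NE.
(Shade, Honest): Bidder 1 can switch to Honest (66 → 94). Not NE.
(Shade, Aggressive): Bidder 1 can switch to Aggressive (37 → 74). Not NE.
(Shade, Jump): Bidder 1 can switch to Aggressive (35 → 83). Not NE.
(Honest, Shade): Bidder 1 can switch to Shade (34 → 89). Not NE.
(Honest, Honest): Bidder 2 can switch to Shade (26 → 32). Not NE.
(Honest, Aggressive): Bidder 1 can switch to Shade (21 → 37). Not NE.
(Honest, Jump): Bidder 1 can switch to Shade (11 → 35). Not NE.
(Aggressive, Shade): Bidder 1 can switch to Shade (63 → 89). Not NE.
(Aggressive, Jump): Bidder 1 gets 83, best alternative 35; Bidder 2 gets 88, best alternative 84. No profitable deviation — NE.
(The remaining 2 profiles each have a profitable deviation by the same check.)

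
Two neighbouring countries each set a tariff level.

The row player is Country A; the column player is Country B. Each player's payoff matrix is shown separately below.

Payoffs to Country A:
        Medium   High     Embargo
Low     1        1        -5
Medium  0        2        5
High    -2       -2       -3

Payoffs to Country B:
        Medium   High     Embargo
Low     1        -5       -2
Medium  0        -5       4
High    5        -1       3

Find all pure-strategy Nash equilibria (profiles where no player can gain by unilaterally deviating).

(Low, Medium): Country A gets 1, best alternative 0; Country B gets 1, best alternative -2. No profitable deviation — NE.
(Low, High): Country A can switch to Medium (1 → 2). Not NE.
(Low, Embargo): Country A can switch to Medium (-5 → 5). Not NE.
(Medium, Medium): Country A can switch to Low (0 → 1). Not NE.
(Medium, High): Country B can switch to Medium (-5 → 0). Not NE.
(Medium, Embargo): Country A gets 5, best alternative -3; Country B gets 4, best alternative 0. No profitable deviation — NE.
(High, Medium): Country A can switch to Low (-2 → 1). Not NE.
(High, High): Country A can switch to Low (-2 → 1). Not NE.
(High, Embargo): Country A can switch to Medium (-3 → 5). Not NE.

Pure-strategy Nash equilibria: (Low, Medium) and (Medium, Embargo)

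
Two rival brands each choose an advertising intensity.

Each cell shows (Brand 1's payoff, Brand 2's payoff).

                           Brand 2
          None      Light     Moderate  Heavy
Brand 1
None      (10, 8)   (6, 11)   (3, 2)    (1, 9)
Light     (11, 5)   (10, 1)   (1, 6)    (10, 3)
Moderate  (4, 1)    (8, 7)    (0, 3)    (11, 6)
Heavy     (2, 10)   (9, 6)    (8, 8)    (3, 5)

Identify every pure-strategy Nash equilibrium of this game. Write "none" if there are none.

For each player, find the best response to each opponent profile; mutual best responses are the pure NE.
Brand 1 against None: payoffs 10, 11, 4, 2 → best response Light.
Brand 1 against Light: payoffs 6, 10, 8, 9 → best response Light.
Brand 1 against Moderate: payoffs 3, 1, 0, 8 → best response Heavy.
Brand 1 against Heavy: payoffs 1, 10, 11, 3 → best response Moderate.
Brand 2 against None: payoffs 8, 11, 2, 9 → best response Light.
Brand 2 against Light: payoffs 5, 1, 6, 3 → best response Moderate.
Brand 2 against Moderate: payoffs 1, 7, 3, 6 → best response Light.
Brand 2 against Heavy: payoffs 10, 6, 8, 5 → best response None.
No profile is a mutual best response for all players.

No pure-strategy Nash equilibrium.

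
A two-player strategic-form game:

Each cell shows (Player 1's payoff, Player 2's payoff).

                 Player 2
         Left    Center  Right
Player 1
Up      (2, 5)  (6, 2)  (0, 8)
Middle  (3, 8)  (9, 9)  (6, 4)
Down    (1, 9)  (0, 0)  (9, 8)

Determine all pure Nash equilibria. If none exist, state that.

(Up, Left): Player 1 can switch to Middle (2 → 3). Not NE.
(Up, Center): Player 1 can switch to Middle (6 → 9). Not NE.
(Up, Right): Player 1 can switch to Middle (0 → 6). Not NE.
(Middle, Left): Player 2 can switch to Center (8 → 9). Not NE.
(Middle, Center): Player 1 gets 9, best alternative 6; Player 2 gets 9, best alternative 8. No profitable deviation — NE.
(Middle, Right): Player 1 can switch to Down (6 → 9). Not NE.
(Down, Left): Player 1 can switch to Up (1 → 2). Not NE.
(Down, Center): Player 1 can switch to Up (0 → 6). Not NE.
(Down, Right): Player 2 can switch to Left (8 → 9). Not NE.

The unique pure-strategy Nash equilibrium is (Middle, Center).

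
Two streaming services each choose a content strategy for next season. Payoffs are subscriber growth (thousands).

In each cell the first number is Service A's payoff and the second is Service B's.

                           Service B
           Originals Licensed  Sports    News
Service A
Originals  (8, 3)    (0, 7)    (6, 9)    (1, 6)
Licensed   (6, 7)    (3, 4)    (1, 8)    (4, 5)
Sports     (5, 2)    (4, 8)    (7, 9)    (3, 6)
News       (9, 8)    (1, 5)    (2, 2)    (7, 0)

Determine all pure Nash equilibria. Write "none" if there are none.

(Sports, Sports), (News, Originals)

(Originals, Originals): Service A can switch to News (8 → 9). Not NE.
(Originals, Licensed): Service A can switch to Licensed (0 → 3). Not NE.
(Originals, Sports): Service A can switch to Sports (6 → 7). Not NE.
(Originals, News): Service A can switch to Licensed (1 → 4). Not NE.
(Licensed, Originals): Service A can switch to Originals (6 → 8). Not NE.
(Licensed, Licensed): Service A can switch to Sports (3 → 4). Not NE.
(Sports, Sports): Service A gets 7, best alternative 6; Service B gets 9, best alternative 8. No profitable deviation — NE.
(News, Originals): Service A gets 9, best alternative 8; Service B gets 8, best alternative 5. No profitable deviation — NE.
(The remaining 8 profiles each have a profitable deviation by the same check.)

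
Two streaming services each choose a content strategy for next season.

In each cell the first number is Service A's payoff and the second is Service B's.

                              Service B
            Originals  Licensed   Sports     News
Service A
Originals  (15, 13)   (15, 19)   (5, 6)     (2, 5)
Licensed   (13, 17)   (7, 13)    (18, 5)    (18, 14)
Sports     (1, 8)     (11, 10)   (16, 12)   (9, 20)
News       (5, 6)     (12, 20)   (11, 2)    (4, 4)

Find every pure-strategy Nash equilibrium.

Mark each player's best response to every combination of opponents' strategies; a profile where every player is best-responding is a pure Nash equilibrium.
Service A against Originals: payoffs 15, 13, 1, 5 → best response Originals.
Service A against Licensed: payoffs 15, 7, 11, 12 → best response Originals.
Service A against Sports: payoffs 5, 18, 16, 11 → best response Licensed.
Service A against News: payoffs 2, 18, 9, 4 → best response Licensed.
Service B against Originals: payoffs 13, 19, 6, 5 → best response Licensed.
Service B against Licensed: payoffs 17, 13, 5, 14 → best response Originals.
Service B against Sports: payoffs 8, 10, 12, 20 → best response News.
Service B against News: payoffs 6, 20, 2, 4 → best response Licensed.
Mutual best responses: (Originals, Licensed).

Pure NE: (Originals, Licensed)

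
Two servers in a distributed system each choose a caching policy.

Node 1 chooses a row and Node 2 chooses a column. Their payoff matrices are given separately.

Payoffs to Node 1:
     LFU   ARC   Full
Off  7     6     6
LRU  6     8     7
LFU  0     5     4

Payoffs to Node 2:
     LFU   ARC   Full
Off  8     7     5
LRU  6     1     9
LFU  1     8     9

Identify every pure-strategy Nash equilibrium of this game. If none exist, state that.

Mark each player's best response to every combination of opponents' strategies; a profile where every player is best-responding is a pure Nash equilibrium.
Node 1 against LFU: payoffs 7, 6, 0 → best response Off.
Node 1 against ARC: payoffs 6, 8, 5 → best response LRU.
Node 1 against Full: payoffs 6, 7, 4 → best response LRU.
Node 2 against Off: payoffs 8, 7, 5 → best response LFU.
Node 2 against LRU: payoffs 6, 1, 9 → best response Full.
Node 2 against LFU: payoffs 1, 8, 9 → best response Full.
Mutual best responses: (Off, LFU); (LRU, Full).

Pure-strategy Nash equilibria: (Off, LFU), (LRU, Full)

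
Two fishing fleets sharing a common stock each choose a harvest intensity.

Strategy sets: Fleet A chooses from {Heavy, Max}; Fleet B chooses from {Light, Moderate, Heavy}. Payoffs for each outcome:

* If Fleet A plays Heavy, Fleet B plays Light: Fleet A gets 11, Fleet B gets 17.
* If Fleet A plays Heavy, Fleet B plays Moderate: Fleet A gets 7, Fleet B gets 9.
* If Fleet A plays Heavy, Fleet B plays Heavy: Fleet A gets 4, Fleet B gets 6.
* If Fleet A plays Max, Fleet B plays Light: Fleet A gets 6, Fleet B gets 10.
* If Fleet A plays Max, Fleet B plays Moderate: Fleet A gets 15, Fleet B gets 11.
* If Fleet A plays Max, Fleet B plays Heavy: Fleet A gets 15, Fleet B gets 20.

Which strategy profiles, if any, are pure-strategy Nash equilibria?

The pure Nash equilibria are (Heavy, Light), (Max, Heavy).

For each strategy profile, look for a profitable unilateral deviation.
(Heavy, Light): Fleet A gets 11, best alternative 6; Fleet B gets 17, best alternative 9. No profitable deviation — NE.
(Heavy, Moderate): Fleet A can switch to Max (7 → 15). Not NE.
(Heavy, Heavy): Fleet A can switch to Max (4 → 15). Not NE.
(Max, Light): Fleet A can switch to Heavy (6 → 11). Not NE.
(Max, Moderate): Fleet B can switch to Heavy (11 → 20). Not NE.
(Max, Heavy): Fleet A gets 15, best alternative 4; Fleet B gets 20, best alternative 11. No profitable deviation — NE.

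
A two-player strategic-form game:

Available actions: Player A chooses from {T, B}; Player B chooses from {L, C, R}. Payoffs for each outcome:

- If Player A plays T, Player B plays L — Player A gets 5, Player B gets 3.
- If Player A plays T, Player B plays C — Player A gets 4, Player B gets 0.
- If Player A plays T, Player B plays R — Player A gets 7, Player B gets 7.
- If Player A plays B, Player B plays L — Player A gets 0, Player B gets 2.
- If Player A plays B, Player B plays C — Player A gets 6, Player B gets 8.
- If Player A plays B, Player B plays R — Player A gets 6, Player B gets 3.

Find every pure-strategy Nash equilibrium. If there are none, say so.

(T, R) and (B, C)

Player A against L: payoffs 5, 0 → best response T.
Player A against C: payoffs 4, 6 → best response B.
Player A against R: payoffs 7, 6 → best response T.
Player B against T: payoffs 3, 0, 7 → best response R.
Player B against B: payoffs 2, 8, 3 → best response C.
Mutual best responses: (T, R); (B, C).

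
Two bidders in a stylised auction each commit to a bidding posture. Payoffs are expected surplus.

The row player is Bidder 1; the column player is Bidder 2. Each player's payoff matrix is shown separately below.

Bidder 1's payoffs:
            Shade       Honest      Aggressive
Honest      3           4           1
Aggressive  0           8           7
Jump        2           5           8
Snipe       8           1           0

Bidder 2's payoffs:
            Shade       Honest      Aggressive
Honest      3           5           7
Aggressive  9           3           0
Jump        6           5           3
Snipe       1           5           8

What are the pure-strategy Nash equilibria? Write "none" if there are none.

For each player, find the best response to each opponent profile; mutual best responses are the pure NE.
Bidder 1 against Shade: payoffs 3, 0, 2, 8 → best response Snipe.
Bidder 1 against Honest: payoffs 4, 8, 5, 1 → best response Aggressive.
Bidder 1 against Aggressive: payoffs 1, 7, 8, 0 → best response Jump.
Bidder 2 against Honest: payoffs 3, 5, 7 → best response Aggressive.
Bidder 2 against Aggressive: payoffs 9, 3, 0 → best response Shade.
Bidder 2 against Jump: payoffs 6, 5, 3 → best response Shade.
Bidder 2 against Snipe: payoffs 1, 5, 8 → best response Aggressive.
No profile is a mutual best response for all players.

There is no pure-strategy Nash equilibrium.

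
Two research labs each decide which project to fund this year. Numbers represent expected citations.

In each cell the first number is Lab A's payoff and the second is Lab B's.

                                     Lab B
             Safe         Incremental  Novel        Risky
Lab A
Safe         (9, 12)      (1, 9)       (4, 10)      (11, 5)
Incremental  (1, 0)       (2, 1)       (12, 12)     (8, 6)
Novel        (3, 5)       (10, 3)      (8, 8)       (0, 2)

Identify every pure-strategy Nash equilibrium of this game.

Lab A against Safe: payoffs 9, 1, 3 → best response Safe.
Lab A against Incremental: payoffs 1, 2, 10 → best response Novel.
Lab A against Novel: payoffs 4, 12, 8 → best response Incremental.
Lab A against Risky: payoffs 11, 8, 0 → best response Safe.
Lab B against Safe: payoffs 12, 9, 10, 5 → best response Safe.
Lab B against Incremental: payoffs 0, 1, 12, 6 → best response Novel.
Lab B against Novel: payoffs 5, 3, 8, 2 → best response Novel.
Mutual best responses: (Safe, Safe); (Incremental, Novel).

(Safe, Safe), (Incremental, Novel)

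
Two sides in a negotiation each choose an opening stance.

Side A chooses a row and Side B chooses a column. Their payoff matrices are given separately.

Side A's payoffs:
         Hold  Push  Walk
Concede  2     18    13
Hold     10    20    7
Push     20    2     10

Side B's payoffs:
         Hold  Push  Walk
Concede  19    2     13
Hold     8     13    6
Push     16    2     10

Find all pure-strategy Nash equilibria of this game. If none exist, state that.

(Hold, Push); (Push, Hold)

Side A against Hold: payoffs 2, 10, 20 → best response Push.
Side A against Push: payoffs 18, 20, 2 → best response Hold.
Side A against Walk: payoffs 13, 7, 10 → best response Concede.
Side B against Concede: payoffs 19, 2, 13 → best response Hold.
Side B against Hold: payoffs 8, 13, 6 → best response Push.
Side B against Push: payoffs 16, 2, 10 → best response Hold.
Mutual best responses: (Hold, Push); (Push, Hold).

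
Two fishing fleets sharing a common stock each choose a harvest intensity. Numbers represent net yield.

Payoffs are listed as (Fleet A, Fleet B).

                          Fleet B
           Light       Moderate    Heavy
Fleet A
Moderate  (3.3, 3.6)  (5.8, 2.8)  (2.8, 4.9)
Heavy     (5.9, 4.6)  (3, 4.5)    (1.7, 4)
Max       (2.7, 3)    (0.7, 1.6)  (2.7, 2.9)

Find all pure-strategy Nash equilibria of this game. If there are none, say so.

(Moderate, Light): Fleet A can switch to Heavy (3.3 → 5.9). Not NE.
(Moderate, Moderate): Fleet B can switch to Light (2.8 → 3.6). Not NE.
(Moderate, Heavy): Fleet A gets 2.8, best alternative 2.7; Fleet B gets 4.9, best alternative 3.6. No profitable deviation — NE.
(Heavy, Light): Fleet A gets 5.9, best alternative 3.3; Fleet B gets 4.6, best alternative 4.5. No profitable deviation — NE.
(Heavy, Moderate): Fleet A can switch to Moderate (3 → 5.8). Not NE.
(Heavy, Heavy): Fleet A can switch to Moderate (1.7 → 2.8). Not NE.
(Max, Light): Fleet A can switch to Moderate (2.7 → 3.3). Not NE.
(Max, Moderate): Fleet A can switch to Moderate (0.7 → 5.8). Not NE.
(Max, Heavy): Fleet A can switch to Moderate (2.7 → 2.8). Not NE.

(Moderate, Heavy); (Heavy, Light)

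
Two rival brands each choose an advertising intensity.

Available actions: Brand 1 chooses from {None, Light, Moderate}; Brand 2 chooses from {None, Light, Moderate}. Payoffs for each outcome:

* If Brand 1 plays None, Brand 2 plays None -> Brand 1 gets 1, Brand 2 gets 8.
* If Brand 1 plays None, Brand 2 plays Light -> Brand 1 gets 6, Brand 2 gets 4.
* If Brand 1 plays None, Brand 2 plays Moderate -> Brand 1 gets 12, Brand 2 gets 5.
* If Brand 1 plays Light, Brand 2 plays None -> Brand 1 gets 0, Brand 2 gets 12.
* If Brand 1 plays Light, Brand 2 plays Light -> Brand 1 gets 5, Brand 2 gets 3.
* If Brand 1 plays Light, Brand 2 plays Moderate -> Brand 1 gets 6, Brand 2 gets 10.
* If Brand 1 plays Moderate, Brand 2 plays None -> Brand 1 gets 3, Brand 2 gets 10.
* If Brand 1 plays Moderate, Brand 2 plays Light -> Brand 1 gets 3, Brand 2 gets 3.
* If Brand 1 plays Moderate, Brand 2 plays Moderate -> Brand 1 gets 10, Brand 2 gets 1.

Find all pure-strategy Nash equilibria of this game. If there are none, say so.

For each player, find the best response to each opponent profile; mutual best responses are the pure NE.
Brand 1 against None: payoffs 1, 0, 3 → best response Moderate.
Brand 1 against Light: payoffs 6, 5, 3 → best response None.
Brand 1 against Moderate: payoffs 12, 6, 10 → best response None.
Brand 2 against None: payoffs 8, 4, 5 → best response None.
Brand 2 against Light: payoffs 12, 3, 10 → best response None.
Brand 2 against Moderate: payoffs 10, 3, 1 → best response None.
Mutual best responses: (Moderate, None).

(Moderate, None)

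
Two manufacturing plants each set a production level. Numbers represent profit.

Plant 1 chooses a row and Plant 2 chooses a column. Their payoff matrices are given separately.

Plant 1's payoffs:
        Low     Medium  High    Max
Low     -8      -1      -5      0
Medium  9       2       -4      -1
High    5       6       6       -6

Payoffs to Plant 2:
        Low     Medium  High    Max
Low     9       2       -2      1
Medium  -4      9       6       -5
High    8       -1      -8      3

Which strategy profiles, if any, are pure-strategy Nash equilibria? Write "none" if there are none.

(Low, Low): Plant 1 can switch to Medium (-8 → 9). Not NE.
(Low, Medium): Plant 1 can switch to Medium (-1 → 2). Not NE.
(Low, High): Plant 1 can switch to Medium (-5 → -4). Not NE.
(Low, Max): Plant 2 can switch to Low (1 → 9). Not NE.
(Medium, Low): Plant 2 can switch to Medium (-4 → 9). Not NE.
(Medium, Medium): Plant 1 can switch to High (2 → 6). Not NE.
(The remaining 6 profiles each have a profitable deviation by the same check.)

none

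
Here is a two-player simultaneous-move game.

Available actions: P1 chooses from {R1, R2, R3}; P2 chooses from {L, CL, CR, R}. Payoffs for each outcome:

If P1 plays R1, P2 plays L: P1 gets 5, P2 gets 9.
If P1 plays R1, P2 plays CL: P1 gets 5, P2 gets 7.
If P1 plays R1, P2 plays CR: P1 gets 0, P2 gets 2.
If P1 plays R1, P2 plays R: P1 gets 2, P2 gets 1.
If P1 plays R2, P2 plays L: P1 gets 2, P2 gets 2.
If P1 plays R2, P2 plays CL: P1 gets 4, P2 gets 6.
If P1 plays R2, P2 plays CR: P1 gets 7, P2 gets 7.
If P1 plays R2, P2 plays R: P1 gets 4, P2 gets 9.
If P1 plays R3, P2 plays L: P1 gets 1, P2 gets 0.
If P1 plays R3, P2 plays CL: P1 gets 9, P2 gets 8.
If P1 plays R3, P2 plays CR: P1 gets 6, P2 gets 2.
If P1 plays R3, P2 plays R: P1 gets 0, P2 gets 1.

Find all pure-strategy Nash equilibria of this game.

For each player, find the best response to each opponent profile; mutual best responses are the pure NE.
P1 against L: payoffs 5, 2, 1 → best response R1.
P1 against CL: payoffs 5, 4, 9 → best response R3.
P1 against CR: payoffs 0, 7, 6 → best response R2.
P1 against R: payoffs 2, 4, 0 → best response R2.
P2 against R1: payoffs 9, 7, 2, 1 → best response L.
P2 against R2: payoffs 2, 6, 7, 9 → best response R.
P2 against R3: payoffs 0, 8, 2, 1 → best response CL.
Mutual best responses: (R1, L); (R2, R); (R3, CL).

(R1, L) and (R2, R) and (R3, CL)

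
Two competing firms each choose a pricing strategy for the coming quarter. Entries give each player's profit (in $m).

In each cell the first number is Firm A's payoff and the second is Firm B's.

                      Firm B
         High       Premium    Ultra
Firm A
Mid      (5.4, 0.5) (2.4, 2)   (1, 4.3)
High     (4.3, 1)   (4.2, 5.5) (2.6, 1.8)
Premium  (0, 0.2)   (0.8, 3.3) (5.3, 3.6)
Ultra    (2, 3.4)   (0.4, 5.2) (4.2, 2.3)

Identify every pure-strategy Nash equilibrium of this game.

Pure-strategy Nash equilibria: (High, Premium), (Premium, Ultra)

Check each profile: it is a Nash equilibrium iff no player can strictly gain by switching unilaterally.
(Mid, High): Firm B can switch to Premium (0.5 → 2). Not NE.
(Mid, Premium): Firm A can switch to High (2.4 → 4.2). Not NE.
(Mid, Ultra): Firm A can switch to High (1 → 2.6). Not NE.
(High, High): Firm A can switch to Mid (4.3 → 5.4). Not NE.
(High, Premium): Firm A gets 4.2, best alternative 2.4; Firm B gets 5.5, best alternative 1.8. No profitable deviation — NE.
(High, Ultra): Firm A can switch to Premium (2.6 → 5.3). Not NE.
(Premium, High): Firm A can switch to Mid (0 → 5.4). Not NE.
(Premium, Premium): Firm A can switch to Mid (0.8 → 2.4). Not NE.
(Premium, Ultra): Firm A gets 5.3, best alternative 4.2; Firm B gets 3.6, best alternative 3.3. No profitable deviation — NE.
(Ultra, High): Firm A can switch to Mid (2 → 5.4). Not NE.
(Ultra, Premium): Firm A can switch to Mid (0.4 → 2.4). Not NE.
(Ultra, Ultra): Firm A can switch to Premium (4.2 → 5.3). Not NE.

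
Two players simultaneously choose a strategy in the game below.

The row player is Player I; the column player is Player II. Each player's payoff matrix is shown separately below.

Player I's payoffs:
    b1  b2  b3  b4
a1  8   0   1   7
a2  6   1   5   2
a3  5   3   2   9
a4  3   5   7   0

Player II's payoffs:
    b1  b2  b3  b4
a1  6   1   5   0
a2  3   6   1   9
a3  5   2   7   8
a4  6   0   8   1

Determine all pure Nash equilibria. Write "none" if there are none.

(a1, b1): Player I gets 8, best alternative 6; Player II gets 6, best alternative 5. No profitable deviation — NE.
(a1, b2): Player I can switch to a2 (0 → 1). Not NE.
(a1, b3): Player I can switch to a2 (1 → 5). Not NE.
(a1, b4): Player I can switch to a3 (7 → 9). Not NE.
(a2, b1): Player I can switch to a1 (6 → 8). Not NE.
(a2, b2): Player I can switch to a3 (1 → 3). Not NE.
(a2, b3): Player I can switch to a4 (5 → 7). Not NE.
(a2, b4): Player I can switch to a1 (2 → 7). Not NE.
(a3, b1): Player I can switch to a1 (5 → 8). Not NE.
(a3, b2): Player I can switch to a4 (3 → 5). Not NE.
(a3, b3): Player I can switch to a2 (2 → 5). Not NE.
(a3, b4): Player I gets 9, best alternative 7; Player II gets 8, best alternative 7. No profitable deviation — NE.
(a4, b3): Player I gets 7, best alternative 5; Player II gets 8, best alternative 6. No profitable deviation — NE.
(The remaining 3 profiles each have a profitable deviation by the same check.)

Pure-strategy Nash equilibria: (a1, b1), (a3, b4), (a4, b3)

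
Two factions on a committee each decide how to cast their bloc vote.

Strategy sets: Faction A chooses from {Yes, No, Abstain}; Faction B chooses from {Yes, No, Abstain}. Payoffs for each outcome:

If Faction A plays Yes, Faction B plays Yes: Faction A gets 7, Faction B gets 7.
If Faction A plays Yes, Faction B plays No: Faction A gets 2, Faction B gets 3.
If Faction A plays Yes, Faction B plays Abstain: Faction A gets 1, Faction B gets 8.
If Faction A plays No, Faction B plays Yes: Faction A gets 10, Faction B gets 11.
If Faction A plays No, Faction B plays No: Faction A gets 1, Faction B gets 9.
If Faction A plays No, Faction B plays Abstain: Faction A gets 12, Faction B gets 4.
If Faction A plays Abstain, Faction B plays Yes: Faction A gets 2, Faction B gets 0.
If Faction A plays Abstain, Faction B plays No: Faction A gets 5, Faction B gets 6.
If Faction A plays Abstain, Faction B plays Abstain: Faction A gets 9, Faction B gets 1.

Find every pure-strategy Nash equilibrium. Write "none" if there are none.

Faction A against Yes: payoffs 7, 10, 2 → best response No.
Faction A against No: payoffs 2, 1, 5 → best response Abstain.
Faction A against Abstain: payoffs 1, 12, 9 → best response No.
Faction B against Yes: payoffs 7, 3, 8 → best response Abstain.
Faction B against No: payoffs 11, 9, 4 → best response Yes.
Faction B against Abstain: payoffs 0, 6, 1 → best response No.
Mutual best responses: (No, Yes); (Abstain, No).

(No, Yes), (Abstain, No)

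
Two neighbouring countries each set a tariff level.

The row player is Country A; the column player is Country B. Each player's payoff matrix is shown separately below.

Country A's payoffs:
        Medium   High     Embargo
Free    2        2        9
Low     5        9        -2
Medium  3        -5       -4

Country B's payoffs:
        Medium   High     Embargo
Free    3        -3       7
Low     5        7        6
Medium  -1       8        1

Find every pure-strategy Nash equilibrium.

Pure-strategy Nash equilibria: (Free, Embargo) and (Low, High)

Country A against Medium: payoffs 2, 5, 3 → best response Low.
Country A against High: payoffs 2, 9, -5 → best response Low.
Country A against Embargo: payoffs 9, -2, -4 → best response Free.
Country B against Free: payoffs 3, -3, 7 → best response Embargo.
Country B against Low: payoffs 5, 7, 6 → best response High.
Country B against Medium: payoffs -1, 8, 1 → best response High.
Mutual best responses: (Free, Embargo); (Low, High).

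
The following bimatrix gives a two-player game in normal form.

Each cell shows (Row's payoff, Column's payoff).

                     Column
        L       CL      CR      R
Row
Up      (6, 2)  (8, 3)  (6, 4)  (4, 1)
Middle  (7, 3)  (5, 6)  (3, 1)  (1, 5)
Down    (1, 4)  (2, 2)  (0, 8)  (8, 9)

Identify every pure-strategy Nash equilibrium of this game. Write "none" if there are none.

The pure Nash equilibria are (Up, CR), (Down, R).

Mark each player's best response to every combination of opponents' strategies; a profile where every player is best-responding is a pure Nash equilibrium.
Row against L: payoffs 6, 7, 1 → best response Middle.
Row against CL: payoffs 8, 5, 2 → best response Up.
Row against CR: payoffs 6, 3, 0 → best response Up.
Row against R: payoffs 4, 1, 8 → best response Down.
Column against Up: payoffs 2, 3, 4, 1 → best response CR.
Column against Middle: payoffs 3, 6, 1, 5 → best response CL.
Column against Down: payoffs 4, 2, 8, 9 → best response R.
Mutual best responses: (Up, CR); (Down, R).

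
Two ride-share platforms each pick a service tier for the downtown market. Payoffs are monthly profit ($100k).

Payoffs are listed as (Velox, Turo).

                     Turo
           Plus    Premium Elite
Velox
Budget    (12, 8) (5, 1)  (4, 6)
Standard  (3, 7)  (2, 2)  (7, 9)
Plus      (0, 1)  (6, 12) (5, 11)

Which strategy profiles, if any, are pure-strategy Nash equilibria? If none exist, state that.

(Budget, Plus): Velox gets 12, best alternative 3; Turo gets 8, best alternative 6. No profitable deviation — NE.
(Budget, Premium): Velox can switch to Plus (5 → 6). Not NE.
(Budget, Elite): Velox can switch to Standard (4 → 7). Not NE.
(Standard, Plus): Velox can switch to Budget (3 → 12). Not NE.
(Standard, Premium): Velox can switch to Budget (2 → 5). Not NE.
(Standard, Elite): Velox gets 7, best alternative 5; Turo gets 9, best alternative 7. No profitable deviation — NE.
(Plus, Plus): Velox can switch to Budget (0 → 12). Not NE.
(Plus, Premium): Velox gets 6, best alternative 5; Turo gets 12, best alternative 11. No profitable deviation — NE.
(Plus, Elite): Velox can switch to Standard (5 → 7). Not NE.

(Budget, Plus); (Standard, Elite); (Plus, Premium)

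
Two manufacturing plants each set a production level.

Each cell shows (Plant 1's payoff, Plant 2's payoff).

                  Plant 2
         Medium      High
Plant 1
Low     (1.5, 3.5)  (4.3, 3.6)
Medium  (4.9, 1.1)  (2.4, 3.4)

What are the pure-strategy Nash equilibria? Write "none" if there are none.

Plant 1 against Medium: payoffs 1.5, 4.9 → best response Medium.
Plant 1 against High: payoffs 4.3, 2.4 → best response Low.
Plant 2 against Low: payoffs 3.5, 3.6 → best response High.
Plant 2 against Medium: payoffs 1.1, 3.4 → best response High.
Mutual best responses: (Low, High).

The unique pure-strategy Nash equilibrium is (Low, High).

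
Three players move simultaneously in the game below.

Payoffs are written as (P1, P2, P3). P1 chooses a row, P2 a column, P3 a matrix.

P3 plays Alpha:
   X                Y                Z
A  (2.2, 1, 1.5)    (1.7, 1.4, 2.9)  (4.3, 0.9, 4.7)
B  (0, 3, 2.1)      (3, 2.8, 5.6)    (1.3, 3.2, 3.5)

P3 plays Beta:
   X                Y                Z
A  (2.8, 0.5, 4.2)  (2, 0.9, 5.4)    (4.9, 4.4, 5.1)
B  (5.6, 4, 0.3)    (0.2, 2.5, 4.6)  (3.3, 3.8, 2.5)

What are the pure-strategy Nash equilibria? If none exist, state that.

(A, Z, Beta)

P1 against (X, Alpha): payoffs 2.2, 0 → best response A.
P1 against (X, Beta): payoffs 2.8, 5.6 → best response B.
P1 against (Y, Alpha): payoffs 1.7, 3 → best response B.
P1 against (Y, Beta): payoffs 2, 0.2 → best response A.
P1 against (Z, Alpha): payoffs 4.3, 1.3 → best response A.
P1 against (Z, Beta): payoffs 4.9, 3.3 → best response A.
P2 against (A, Alpha): payoffs 1, 1.4, 0.9 → best response Y.
P2 against (A, Beta): payoffs 0.5, 0.9, 4.4 → best response Z.
P2 against (B, Alpha): payoffs 3, 2.8, 3.2 → best response Z.
P2 against (B, Beta): payoffs 4, 2.5, 3.8 → best response X.
P3 against (A, X): payoffs 1.5, 4.2 → best response Beta.
P3 against (A, Y): payoffs 2.9, 5.4 → best response Beta.
P3 against (A, Z): payoffs 4.7, 5.1 → best response Beta.
P3 against (B, X): payoffs 2.1, 0.3 → best response Alpha.
P3 against (B, Y): payoffs 5.6, 4.6 → best response Alpha.
P3 against (B, Z): payoffs 3.5, 2.5 → best response Alpha.
Mutual best responses: (A, Z, Beta).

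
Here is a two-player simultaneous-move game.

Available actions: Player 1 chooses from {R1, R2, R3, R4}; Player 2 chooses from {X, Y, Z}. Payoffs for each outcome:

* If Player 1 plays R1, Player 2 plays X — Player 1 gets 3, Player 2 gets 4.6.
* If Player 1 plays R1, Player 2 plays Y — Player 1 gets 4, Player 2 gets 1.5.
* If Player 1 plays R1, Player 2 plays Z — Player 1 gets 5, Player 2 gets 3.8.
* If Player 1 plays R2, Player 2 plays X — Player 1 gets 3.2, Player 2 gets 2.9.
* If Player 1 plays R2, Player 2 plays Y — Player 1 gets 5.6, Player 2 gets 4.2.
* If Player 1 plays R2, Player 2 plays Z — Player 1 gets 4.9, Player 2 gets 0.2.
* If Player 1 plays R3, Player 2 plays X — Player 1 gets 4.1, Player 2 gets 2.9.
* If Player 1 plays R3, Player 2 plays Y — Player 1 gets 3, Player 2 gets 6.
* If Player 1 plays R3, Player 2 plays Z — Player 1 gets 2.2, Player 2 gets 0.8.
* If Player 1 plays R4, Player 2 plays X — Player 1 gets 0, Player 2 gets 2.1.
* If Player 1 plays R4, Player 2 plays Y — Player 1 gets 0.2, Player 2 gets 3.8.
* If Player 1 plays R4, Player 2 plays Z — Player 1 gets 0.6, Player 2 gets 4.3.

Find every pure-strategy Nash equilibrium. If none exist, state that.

The unique pure-strategy Nash equilibrium is (R2, Y).

(R1, X): Player 1 can switch to R2 (3 → 3.2). Not NE.
(R1, Y): Player 1 can switch to R2 (4 → 5.6). Not NE.
(R1, Z): Player 2 can switch to X (3.8 → 4.6). Not NE.
(R2, X): Player 1 can switch to R3 (3.2 → 4.1). Not NE.
(R2, Y): Player 1 gets 5.6, best alternative 4; Player 2 gets 4.2, best alternative 2.9. No profitable deviation — NE.
(R2, Z): Player 1 can switch to R1 (4.9 → 5). Not NE.
(R3, X): Player 2 can switch to Y (2.9 → 6). Not NE.
(R3, Y): Player 1 can switch to R1 (3 → 4). Not NE.
(R3, Z): Player 1 can switch to R1 (2.2 → 5). Not NE.
(R4, X): Player 1 can switch to R1 (0 → 3). Not NE.
(R4, Y): Player 1 can switch to R1 (0.2 → 4). Not NE.
(R4, Z): Player 1 can switch to R1 (0.6 → 5). Not NE.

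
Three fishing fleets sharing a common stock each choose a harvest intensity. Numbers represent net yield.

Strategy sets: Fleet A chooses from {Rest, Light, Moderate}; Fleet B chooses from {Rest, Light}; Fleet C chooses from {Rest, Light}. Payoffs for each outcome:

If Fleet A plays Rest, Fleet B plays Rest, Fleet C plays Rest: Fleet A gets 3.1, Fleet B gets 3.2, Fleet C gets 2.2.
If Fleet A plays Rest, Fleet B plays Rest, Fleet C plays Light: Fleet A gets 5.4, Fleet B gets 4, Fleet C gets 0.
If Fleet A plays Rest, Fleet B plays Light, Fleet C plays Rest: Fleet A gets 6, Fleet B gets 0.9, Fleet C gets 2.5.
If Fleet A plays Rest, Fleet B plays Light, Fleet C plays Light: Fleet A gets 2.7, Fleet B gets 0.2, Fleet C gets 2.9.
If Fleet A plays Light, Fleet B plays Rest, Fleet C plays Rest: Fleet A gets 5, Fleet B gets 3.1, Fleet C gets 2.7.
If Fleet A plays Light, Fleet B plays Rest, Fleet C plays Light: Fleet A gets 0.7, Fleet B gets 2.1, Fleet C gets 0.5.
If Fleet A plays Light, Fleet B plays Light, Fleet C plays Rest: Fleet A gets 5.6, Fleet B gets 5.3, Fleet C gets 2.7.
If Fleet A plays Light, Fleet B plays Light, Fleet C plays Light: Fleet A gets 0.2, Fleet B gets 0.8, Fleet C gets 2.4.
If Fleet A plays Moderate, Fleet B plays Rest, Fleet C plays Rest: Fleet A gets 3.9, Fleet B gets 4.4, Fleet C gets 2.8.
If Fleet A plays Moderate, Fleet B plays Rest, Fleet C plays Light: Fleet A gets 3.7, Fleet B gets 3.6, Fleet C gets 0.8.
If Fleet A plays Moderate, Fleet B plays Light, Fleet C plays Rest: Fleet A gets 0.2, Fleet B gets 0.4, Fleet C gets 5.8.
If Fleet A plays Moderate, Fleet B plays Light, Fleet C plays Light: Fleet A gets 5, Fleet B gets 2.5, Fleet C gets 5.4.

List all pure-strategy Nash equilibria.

Fleet A against (Rest, Rest): payoffs 3.1, 5, 3.9 → best response Light.
Fleet A against (Rest, Light): payoffs 5.4, 0.7, 3.7 → best response Rest.
Fleet A against (Light, Rest): payoffs 6, 5.6, 0.2 → best response Rest.
Fleet A against (Light, Light): payoffs 2.7, 0.2, 5 → best response Moderate.
Fleet B against (Rest, Rest): payoffs 3.2, 0.9 → best response Rest.
Fleet B against (Rest, Light): payoffs 4, 0.2 → best response Rest.
Fleet B against (Light, Rest): payoffs 3.1, 5.3 → best response Light.
Fleet B against (Light, Light): payoffs 2.1, 0.8 → best response Rest.
Fleet B against (Moderate, Rest): payoffs 4.4, 0.4 → best response Rest.
Fleet B against (Moderate, Light): payoffs 3.6, 2.5 → best response Rest.
Fleet C against (Rest, Rest): payoffs 2.2, 0 → best response Rest.
Fleet C against (Rest, Light): payoffs 2.5, 2.9 → best response Light.
Fleet C against (Light, Rest): payoffs 2.7, 0.5 → best response Rest.
Fleet C against (Light, Light): payoffs 2.7, 2.4 → best response Rest.
Fleet C against (Moderate, Rest): payoffs 2.8, 0.8 → best response Rest.
Fleet C against (Moderate, Light): payoffs 5.8, 5.4 → best response Rest.
No profile is a mutual best response for all players.

There is no pure-strategy Nash equilibrium.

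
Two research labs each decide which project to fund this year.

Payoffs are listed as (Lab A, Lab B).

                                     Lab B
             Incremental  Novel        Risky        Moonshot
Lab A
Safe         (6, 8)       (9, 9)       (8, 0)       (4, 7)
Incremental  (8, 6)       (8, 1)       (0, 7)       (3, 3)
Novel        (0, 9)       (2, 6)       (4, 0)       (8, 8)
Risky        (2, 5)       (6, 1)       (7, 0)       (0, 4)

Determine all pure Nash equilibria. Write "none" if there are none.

Pure NE: (Safe, Novel)

(Safe, Incremental): Lab A can switch to Incremental (6 → 8). Not NE.
(Safe, Novel): Lab A gets 9, best alternative 8; Lab B gets 9, best alternative 8. No profitable deviation — NE.
(Safe, Risky): Lab B can switch to Incremental (0 → 8). Not NE.
(Safe, Moonshot): Lab A can switch to Novel (4 → 8). Not NE.
(Incremental, Incremental): Lab B can switch to Risky (6 → 7). Not NE.
(Incremental, Novel): Lab A can switch to Safe (8 → 9). Not NE.
(Incremental, Risky): Lab A can switch to Safe (0 → 8). Not NE.
(The remaining 9 profiles each have a profitable deviation by the same check.)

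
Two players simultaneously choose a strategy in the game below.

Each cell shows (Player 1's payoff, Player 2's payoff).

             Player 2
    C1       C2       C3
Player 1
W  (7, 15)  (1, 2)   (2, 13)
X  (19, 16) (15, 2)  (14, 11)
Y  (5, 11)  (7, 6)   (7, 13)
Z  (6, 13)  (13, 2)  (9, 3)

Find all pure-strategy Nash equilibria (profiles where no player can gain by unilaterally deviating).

Mark each player's best response to every combination of opponents' strategies; a profile where every player is best-responding is a pure Nash equilibrium.
Player 1 against C1: payoffs 7, 19, 5, 6 → best response X.
Player 1 against C2: payoffs 1, 15, 7, 13 → best response X.
Player 1 against C3: payoffs 2, 14, 7, 9 → best response X.
Player 2 against W: payoffs 15, 2, 13 → best response C1.
Player 2 against X: payoffs 16, 2, 11 → best response C1.
Player 2 against Y: payoffs 11, 6, 13 → best response C3.
Player 2 against Z: payoffs 13, 2, 3 → best response C1.
Mutual best responses: (X, C1).

Pure NE: (X, C1)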